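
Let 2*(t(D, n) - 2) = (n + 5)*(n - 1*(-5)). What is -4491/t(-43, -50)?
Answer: -8982/2029 ≈ -4.4268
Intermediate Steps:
t(D, n) = 2 + (5 + n)**2/2 (t(D, n) = 2 + ((n + 5)*(n - 1*(-5)))/2 = 2 + ((5 + n)*(n + 5))/2 = 2 + ((5 + n)*(5 + n))/2 = 2 + (5 + n)**2/2)
-4491/t(-43, -50) = -4491/(2 + (5 - 50)**2/2) = -4491/(2 + (1/2)*(-45)**2) = -4491/(2 + (1/2)*2025) = -4491/(2 + 2025/2) = -4491/2029/2 = -4491*2/2029 = -8982/2029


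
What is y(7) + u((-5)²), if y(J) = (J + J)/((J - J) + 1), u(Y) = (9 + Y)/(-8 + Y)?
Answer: 16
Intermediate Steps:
u(Y) = (9 + Y)/(-8 + Y)
y(J) = 2*J (y(J) = (2*J)/(0 + 1) = (2*J)/1 = (2*J)*1 = 2*J)
y(7) + u((-5)²) = 2*7 + (9 + (-5)²)/(-8 + (-5)²) = 14 + (9 + 25)/(-8 + 25) = 14 + 34/17 = 14 + (1/17)*34 = 14 + 2 = 16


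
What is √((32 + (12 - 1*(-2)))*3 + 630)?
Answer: 16*√3 ≈ 27.713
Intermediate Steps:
√((32 + (12 - 1*(-2)))*3 + 630) = √((32 + (12 + 2))*3 + 630) = √((32 + 14)*3 + 630) = √(46*3 + 630) = √(138 + 630) = √768 = 16*√3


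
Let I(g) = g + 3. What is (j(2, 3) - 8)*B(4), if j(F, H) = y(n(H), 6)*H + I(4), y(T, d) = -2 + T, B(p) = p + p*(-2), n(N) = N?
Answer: -8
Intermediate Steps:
I(g) = 3 + g
B(p) = -p (B(p) = p - 2*p = -p)
j(F, H) = 7 + H*(-2 + H) (j(F, H) = (-2 + H)*H + (3 + 4) = H*(-2 + H) + 7 = 7 + H*(-2 + H))
(j(2, 3) - 8)*B(4) = ((7 + 3*(-2 + 3)) - 8)*(-1*4) = ((7 + 3*1) - 8)*(-4) = ((7 + 3) - 8)*(-4) = (10 - 8)*(-4) = 2*(-4) = -8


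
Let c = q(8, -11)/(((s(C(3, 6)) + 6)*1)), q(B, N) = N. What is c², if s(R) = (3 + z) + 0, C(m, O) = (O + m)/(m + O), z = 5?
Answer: 121/196 ≈ 0.61735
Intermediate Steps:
C(m, O) = 1 (C(m, O) = (O + m)/(O + m) = 1)
s(R) = 8 (s(R) = (3 + 5) + 0 = 8 + 0 = 8)
c = -11/14 (c = -11/(8 + 6) = -11/(14*1) = -11/14 ≈ -0.78571)
c² = (-11/14)² = 121/196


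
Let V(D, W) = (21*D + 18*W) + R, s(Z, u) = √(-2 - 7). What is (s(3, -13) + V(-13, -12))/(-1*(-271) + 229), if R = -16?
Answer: -101/100 + 3*I/500 ≈ -1.01 + 0.006*I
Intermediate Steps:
s(Z, u) = 3*I (s(Z, u) = √(-9) = 3*I)
V(D, W) = -16 + 18*W + 21*D (V(D, W) = (21*D + 18*W) - 16 = (18*W + 21*D) - 16 = -16 + 18*W + 21*D)
(s(3, -13) + V(-13, -12))/(-1*(-271) + 229) = (3*I + (-16 + 18*(-12) + 21*(-13)))/(-1*(-271) + 229) = (3*I + (-16 - 216 - 273))/(271 + 229) = (3*I - 505)/500 = (-505 + 3*I)*(1/500) = -101/100 + 3*I/500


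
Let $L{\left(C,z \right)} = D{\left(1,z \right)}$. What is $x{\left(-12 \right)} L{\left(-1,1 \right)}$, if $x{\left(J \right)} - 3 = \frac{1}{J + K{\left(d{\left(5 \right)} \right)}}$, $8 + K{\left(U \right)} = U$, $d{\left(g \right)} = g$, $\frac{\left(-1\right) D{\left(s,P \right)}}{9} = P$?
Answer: $- \frac{132}{5} \approx -26.4$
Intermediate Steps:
$D{\left(s,P \right)} = - 9 P$
$L{\left(C,z \right)} = - 9 z$
$K{\left(U \right)} = -8 + U$
$x{\left(J \right)} = 3 + \frac{1}{-3 + J}$ ($x{\left(J \right)} = 3 + \frac{1}{J + \left(-8 + 5\right)} = 3 + \frac{1}{J - 3} = 3 + \frac{1}{-3 + J}$)
$x{\left(-12 \right)} L{\left(-1,1 \right)} = \frac{-8 + 3 \left(-12\right)}{-3 - 12} \left(\left(-9\right) 1\right) = \frac{-8 - 36}{-15} \left(-9\right) = \left(- \frac{1}{15}\right) \left(-44\right) \left(-9\right) = \frac{44}{15} \left(-9\right) = - \frac{132}{5}$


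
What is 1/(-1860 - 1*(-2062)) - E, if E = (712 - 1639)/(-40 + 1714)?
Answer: 5248/9393 ≈ 0.55871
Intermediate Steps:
E = -103/186 (E = -927/1674 = -927*1/1674 = -103/186 ≈ -0.55376)
1/(-1860 - 1*(-2062)) - E = 1/(-1860 - 1*(-2062)) - 1*(-103/186) = 1/(-1860 + 2062) + 103/186 = 1/202 + 103/186 = 5248/9393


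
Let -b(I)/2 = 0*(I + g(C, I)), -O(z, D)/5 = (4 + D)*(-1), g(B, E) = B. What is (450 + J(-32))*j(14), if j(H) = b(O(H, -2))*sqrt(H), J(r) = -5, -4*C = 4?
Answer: 0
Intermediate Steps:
C = -1 (C = -1/4*4 = -1)
O(z, D) = 20 + 5*D (O(z, D) = -5*(4 + D)*(-1) = -5*(-4 - D) = 20 + 5*D)
b(I) = 0 (b(I) = -0*(I - 1) = -0*(-1 + I) = -2*0 = 0)
j(H) = 0 (j(H) = 0*sqrt(H) = 0)
(450 + J(-32))*j(14) = (450 - 5)*0 = 445*0 = 0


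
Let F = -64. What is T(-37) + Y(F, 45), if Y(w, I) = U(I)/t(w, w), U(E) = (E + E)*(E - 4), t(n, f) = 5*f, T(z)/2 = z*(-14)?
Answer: 32783/32 ≈ 1024.5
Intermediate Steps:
T(z) = -28*z (T(z) = 2*(z*(-14)) = 2*(-14*z) = -28*z)
U(E) = 2*E*(-4 + E) (U(E) = (2*E)*(-4 + E) = 2*E*(-4 + E))
Y(w, I) = 2*I*(-4 + I)/(5*w) (Y(w, I) = (2*I*(-4 + I))/((5*w)) = (2*I*(-4 + I))*(1/(5*w)) = 2*I*(-4 + I)/(5*w))
T(-37) + Y(F, 45) = -28*(-37) + (⅖)*45*(-4 + 45)/(-64) = 1036 + (⅖)*45*(-1/64)*41 = 1036 - 369/32 = 32783/32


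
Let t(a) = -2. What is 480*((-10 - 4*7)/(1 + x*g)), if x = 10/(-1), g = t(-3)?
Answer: -6080/7 ≈ -868.57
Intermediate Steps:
g = -2
x = -10 (x = 10*(-1) = -10)
480*((-10 - 4*7)/(1 + x*g)) = 480*((-10 - 4*7)/(1 - 10*(-2))) = 480*((-10 - 28)/(1 + 20)) = 480*(-38/21) = -6080/7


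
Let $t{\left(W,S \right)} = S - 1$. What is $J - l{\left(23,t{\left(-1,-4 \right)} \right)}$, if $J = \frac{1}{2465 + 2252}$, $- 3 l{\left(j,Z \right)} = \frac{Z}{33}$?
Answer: $- \frac{23486}{466983} \approx -0.050293$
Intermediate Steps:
$t{\left(W,S \right)} = -1 + S$
$l{\left(j,Z \right)} = - \frac{Z}{99}$ ($l{\left(j,Z \right)} = - \frac{Z \frac{1}{33}}{3} = - \frac{\frac{1}{33} Z}{3} = - \frac{Z}{99}$)
$J = \frac{1}{4717} \approx 0.000212$
$J - l{\left(23,t{\left(-1,-4 \right)} \right)} = \frac{1}{4717} - - \frac{-1 - 4}{99} = \frac{1}{4717} - \left(- \frac{1}{99}\right) \left(-5\right) = \frac{1}{4717} - \frac{5}{99} = - \frac{23486}{466983}$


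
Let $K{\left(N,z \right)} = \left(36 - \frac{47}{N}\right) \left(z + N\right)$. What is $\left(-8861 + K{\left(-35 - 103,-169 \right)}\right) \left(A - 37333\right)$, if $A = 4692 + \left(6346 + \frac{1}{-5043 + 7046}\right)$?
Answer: $\frac{72746868272966}{138207} \approx 5.2636 \cdot 10^{8}$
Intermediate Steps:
$K{\left(N,z \right)} = \left(36 - \frac{47}{N}\right) \left(N + z\right)$
$A = \frac{22109115}{2003}$ ($A = 4692 + \left(6346 + \frac{1}{2003}\right) = 4692 + \frac{12711039}{2003} = \frac{22109115}{2003} \approx 11038.0$)
$\left(-8861 + K{\left(-35 - 103,-169 \right)}\right) \left(A - 37333\right) = \left(-8861 + \left(-47 + 36 \left(-35 - 103\right) + 36 \left(-169\right) - - \frac{7943}{-35 - 103}\right)\right) \left(\frac{22109115}{2003} - 37333\right) = \left(-8861 - \left(11099 + \frac{7943}{138}\right)\right) \left(- \frac{52668884}{2003}\right) = \left(-8861 - \frac{1539605}{138}\right) \left(- \frac{52668884}{2003}\right) = \left(- \frac{2762423}{138}\right) \left(- \frac{52668884}{2003}\right) = \frac{72746868272966}{138207}$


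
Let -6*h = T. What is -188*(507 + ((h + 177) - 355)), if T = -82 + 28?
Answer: -63544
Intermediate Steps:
T = -54
h = 9 (h = -1/6*(-54) = 9)
-188*(507 + ((h + 177) - 355)) = -188*(507 + ((9 + 177) - 355)) = -188*(507 + (186 - 355)) = -188*(507 - 169) = -188*338 = -63544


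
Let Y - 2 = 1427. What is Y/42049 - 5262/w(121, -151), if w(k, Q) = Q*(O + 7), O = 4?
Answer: 223635407/69843389 ≈ 3.2020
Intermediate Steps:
Y = 1429 (Y = 2 + 1427 = 1429)
w(k, Q) = 11*Q (w(k, Q) = Q*(4 + 7) = Q*11 = 11*Q)
Y/42049 - 5262/w(121, -151) = 1429/42049 - 5262/(11*(-151)) = 1429*(1/42049) - 5262/(-1661) = 1429/42049 - 5262*(-1/1661) = 1429/42049 + 5262/1661 = 223635407/69843389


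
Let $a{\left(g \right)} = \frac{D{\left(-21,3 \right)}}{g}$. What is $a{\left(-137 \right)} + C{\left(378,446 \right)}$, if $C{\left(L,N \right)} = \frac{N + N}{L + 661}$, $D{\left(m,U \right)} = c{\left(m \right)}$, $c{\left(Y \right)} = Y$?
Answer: $\frac{144023}{142343} \approx 1.0118$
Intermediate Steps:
$D{\left(m,U \right)} = m$
$C{\left(L,N \right)} = \frac{2 N}{661 + L}$
$a{\left(g \right)} = - \frac{21}{g}$
$a{\left(-137 \right)} + C{\left(378,446 \right)} = - \frac{21}{-137} + 2 \cdot 446 \frac{1}{661 + 378} = \left(-21\right) \left(- \frac{1}{137}\right) + 2 \cdot 446 \cdot \frac{1}{1039} = \frac{21}{137} + 2 \cdot 446 \cdot \frac{1}{1039} = \frac{21}{137} + \frac{892}{1039} = \frac{144023}{142343}$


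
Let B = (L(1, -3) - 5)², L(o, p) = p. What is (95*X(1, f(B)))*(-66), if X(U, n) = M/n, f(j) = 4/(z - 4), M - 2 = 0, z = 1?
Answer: 9405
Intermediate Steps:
M = 2 (M = 2 + 0 = 2)
B = 64 (B = (-3 - 5)² = (-8)² = 64)
f(j) = -4/3 (f(j) = 4/(1 - 4) = 4/(-3) = 4*(-⅓) = -4/3)
X(U, n) = 2/n
(95*X(1, f(B)))*(-66) = (95*(2/(-4/3)))*(-66) = (95*(2*(-¾)))*(-66) = (95*(-3/2))*(-66) = -285/2*(-66) = 9405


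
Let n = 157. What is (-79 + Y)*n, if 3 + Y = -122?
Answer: -32028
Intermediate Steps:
Y = -125 (Y = -3 - 122 = -125)
(-79 + Y)*n = (-79 - 125)*157 = -204*157 = -32028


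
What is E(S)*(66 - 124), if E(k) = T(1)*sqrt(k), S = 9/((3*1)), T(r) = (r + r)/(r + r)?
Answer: -58*sqrt(3) ≈ -100.46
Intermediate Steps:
T(r) = 1 (T(r) = (2*r)/((2*r)) = (2*r)*(1/(2*r)) = 1)
S = 3 (S = 9/3 = 9*(1/3) = 3)
E(k) = sqrt(k) (E(k) = 1*sqrt(k) = sqrt(k))
E(S)*(66 - 124) = sqrt(3)*(66 - 124) = sqrt(3)*(-58) = -58*sqrt(3)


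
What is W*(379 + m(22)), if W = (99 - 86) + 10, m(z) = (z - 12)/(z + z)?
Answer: 191889/22 ≈ 8722.2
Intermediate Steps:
m(z) = (-12 + z)/(2*z) (m(z) = (-12 + z)/((2*z)) = (-12 + z)*(1/(2*z)) = (-12 + z)/(2*z))
W = 23 (W = 13 + 10 = 23)
W*(379 + m(22)) = 23*(379 + (1/2)*(-12 + 22)/22) = 23*(379 + (1/2)*(1/22)*10) = 23*(379 + 5/22) = 23*(8343/22) = 191889/22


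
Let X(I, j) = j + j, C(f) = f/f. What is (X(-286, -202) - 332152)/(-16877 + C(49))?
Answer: 83139/4219 ≈ 19.706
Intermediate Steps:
C(f) = 1
X(I, j) = 2*j
(X(-286, -202) - 332152)/(-16877 + C(49)) = (2*(-202) - 332152)/(-16877 + 1) = (-404 - 332152)/(-16876) = -332556*(-1/16876) = 83139/4219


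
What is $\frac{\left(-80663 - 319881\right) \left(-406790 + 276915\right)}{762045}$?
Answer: $\frac{10404130400}{152409} \approx 68265.0$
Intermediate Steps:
$\frac{\left(-80663 - 319881\right) \left(-406790 + 276915\right)}{762045} = \left(-400544\right) \left(-129875\right) \frac{1}{762045} = 52020652000 \cdot \frac{1}{762045} = \frac{10404130400}{152409}$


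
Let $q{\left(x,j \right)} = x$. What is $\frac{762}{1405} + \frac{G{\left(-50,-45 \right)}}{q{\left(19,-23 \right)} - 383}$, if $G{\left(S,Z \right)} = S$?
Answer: $\frac{173809}{255710} \approx 0.67971$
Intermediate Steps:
$\frac{762}{1405} + \frac{G{\left(-50,-45 \right)}}{q{\left(19,-23 \right)} - 383} = \frac{762}{1405} - \frac{50}{19 - 383} = 762 \cdot \frac{1}{1405} - \frac{50}{19 - 383} = \frac{762}{1405} - \frac{50}{-364} = \frac{762}{1405} - - \frac{25}{182} = \frac{762}{1405} + \frac{25}{182} = \frac{173809}{255710}$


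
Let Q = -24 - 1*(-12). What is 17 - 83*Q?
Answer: 1013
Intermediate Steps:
Q = -12 (Q = -24 + 12 = -12)
17 - 83*Q = 17 - 83*(-12) = 17 + 996 = 1013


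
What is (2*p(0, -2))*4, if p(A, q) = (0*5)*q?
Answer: 0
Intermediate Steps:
p(A, q) = 0 (p(A, q) = 0*q = 0)
(2*p(0, -2))*4 = (2*0)*4 = 0*4 = 0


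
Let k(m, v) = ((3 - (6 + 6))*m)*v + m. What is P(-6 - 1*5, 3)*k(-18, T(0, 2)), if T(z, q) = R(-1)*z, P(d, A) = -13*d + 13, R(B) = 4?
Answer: -2808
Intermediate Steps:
P(d, A) = 13 - 13*d
T(z, q) = 4*z
k(m, v) = m - 9*m*v (k(m, v) = ((3 - 1*12)*m)*v + m = ((3 - 12)*m)*v + m = (-9*m)*v + m = -9*m*v + m = m - 9*m*v)
P(-6 - 1*5, 3)*k(-18, T(0, 2)) = (13 - 13*(-6 - 1*5))*(-18*(1 - 36*0)) = (13 - 13*(-6 - 5))*(-18*(1 - 9*0)) = (13 - 13*(-11))*(-18*(1 + 0)) = (13 + 143)*(-18*1) = 156*(-18) = -2808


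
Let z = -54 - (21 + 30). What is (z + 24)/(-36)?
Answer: 9/4 ≈ 2.2500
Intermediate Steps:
z = -105 (z = -54 - 1*51 = -54 - 51 = -105)
(z + 24)/(-36) = (-105 + 24)/(-36) = -1/36*(-81) = 9/4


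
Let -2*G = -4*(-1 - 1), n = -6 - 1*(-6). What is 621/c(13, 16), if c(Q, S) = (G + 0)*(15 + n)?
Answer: -207/20 ≈ -10.350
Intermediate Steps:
n = 0 (n = -6 + 6 = 0)
G = -4 (G = -(-2)*(-1 - 1) = -(-2)*(-2) = -½*8 = -4)
c(Q, S) = -60 (c(Q, S) = (-4 + 0)*(15 + 0) = -4*15 = -60)
621/c(13, 16) = 621/(-60) = 621*(-1/60) = -207/20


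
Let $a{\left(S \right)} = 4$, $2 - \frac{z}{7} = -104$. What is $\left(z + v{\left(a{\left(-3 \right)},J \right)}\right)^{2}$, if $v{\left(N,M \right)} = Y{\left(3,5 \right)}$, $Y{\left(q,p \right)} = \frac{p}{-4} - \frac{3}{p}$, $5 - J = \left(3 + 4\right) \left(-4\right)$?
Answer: $\frac{219128809}{400} \approx 5.4782 \cdot 10^{5}$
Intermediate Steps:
$z = 742$ ($z = 14 - -728 = 14 + 728 = 742$)
$J = 33$ ($J = 5 - \left(3 + 4\right) \left(-4\right) = 5 - 7 \left(-4\right) = 5 - -28 = 5 + 28 = 33$)
$Y{\left(q,p \right)} = - \frac{3}{p} - \frac{p}{4}$ ($Y{\left(q,p \right)} = p \left(- \frac{1}{4}\right) - \frac{3}{p} = - \frac{p}{4} - \frac{3}{p} = - \frac{3}{p} - \frac{p}{4}$)
$v{\left(N,M \right)} = - \frac{37}{20}$ ($v{\left(N,M \right)} = - \frac{3}{5} - \frac{5}{4} = - \frac{37}{20}$)
$\left(z + v{\left(a{\left(-3 \right)},J \right)}\right)^{2} = \left(742 - \frac{37}{20}\right)^{2} = \left(\frac{14803}{20}\right)^{2} = \frac{219128809}{400}$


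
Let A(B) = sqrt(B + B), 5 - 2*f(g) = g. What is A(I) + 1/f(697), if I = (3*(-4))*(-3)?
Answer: -1/346 + 6*sqrt(2) ≈ 8.4824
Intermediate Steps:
f(g) = 5/2 - g/2
I = 36 (I = -12*(-3) = 36)
A(B) = sqrt(2)*sqrt(B) (A(B) = sqrt(2*B) = sqrt(2)*sqrt(B))
A(I) + 1/f(697) = sqrt(2)*sqrt(36) + 1/(5/2 - 1/2*697) = sqrt(2)*6 + 1/(5/2 - 697/2) = 6*sqrt(2) + 1/(-346) = 6*sqrt(2) - 1/346 = -1/346 + 6*sqrt(2)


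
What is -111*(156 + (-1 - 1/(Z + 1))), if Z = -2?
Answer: -17316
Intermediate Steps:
-111*(156 + (-1 - 1/(Z + 1))) = -111*(156 + (-1 - 1/(-2 + 1))) = -111*(156 + (-1 - 1/(-1))) = -111*(156 + (-1 - 1*(-1))) = -111*(156 + (-1 + 1)) = -111*(156 + 0) = -111*156 = -17316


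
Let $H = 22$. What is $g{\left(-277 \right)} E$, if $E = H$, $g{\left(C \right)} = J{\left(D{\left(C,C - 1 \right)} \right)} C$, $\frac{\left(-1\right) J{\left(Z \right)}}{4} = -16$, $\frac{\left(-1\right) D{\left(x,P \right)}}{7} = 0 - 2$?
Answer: $-390016$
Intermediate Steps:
$D{\left(x,P \right)} = 14$ ($D{\left(x,P \right)} = - 7 \left(0 - 2\right) = \left(-7\right) \left(-2\right) = 14$)
$J{\left(Z \right)} = 64$ ($J{\left(Z \right)} = \left(-4\right) \left(-16\right) = 64$)
$g{\left(C \right)} = 64 C$
$E = 22$
$g{\left(-277 \right)} E = 64 \left(-277\right) 22 = \left(-17728\right) 22 = -390016$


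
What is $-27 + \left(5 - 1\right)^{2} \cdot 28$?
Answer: $421$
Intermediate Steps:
$-27 + \left(5 - 1\right)^{2} \cdot 28 = -27 + 4^{2} \cdot 28 = -27 + 16 \cdot 28 = -27 + 448 = 421$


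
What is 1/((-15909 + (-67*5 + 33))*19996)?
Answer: -1/324155156 ≈ -3.0849e-9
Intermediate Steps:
1/((-15909 + (-67*5 + 33))*19996) = (1/19996)/(-15909 + (-335 + 33)) = (1/19996)/(-15909 - 302) = (1/19996)/(-16211) = -1/16211*1/19996 = -1/324155156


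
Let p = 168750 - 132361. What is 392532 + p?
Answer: 428921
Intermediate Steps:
p = 36389
392532 + p = 392532 + 36389 = 428921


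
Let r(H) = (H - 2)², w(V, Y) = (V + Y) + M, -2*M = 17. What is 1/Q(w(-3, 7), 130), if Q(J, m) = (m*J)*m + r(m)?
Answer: -1/59666 ≈ -1.6760e-5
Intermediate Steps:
M = -17/2 (M = -½*17 = -17/2 ≈ -8.5000)
w(V, Y) = -17/2 + V + Y (w(V, Y) = (V + Y) - 17/2 = -17/2 + V + Y)
r(H) = (-2 + H)²
Q(J, m) = (-2 + m)² + J*m² (Q(J, m) = (m*J)*m + (-2 + m)² = (J*m)*m + (-2 + m)² = J*m² + (-2 + m)² = (-2 + m)² + J*m²)
1/Q(w(-3, 7), 130) = 1/((-2 + 130)² + (-17/2 - 3 + 7)*130²) = 1/(128² - 9/2*16900) = 1/(16384 - 76050) = 1/(-59666) = -1/59666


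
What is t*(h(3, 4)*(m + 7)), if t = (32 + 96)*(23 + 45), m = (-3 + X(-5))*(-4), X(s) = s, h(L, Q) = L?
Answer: 1018368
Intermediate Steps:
m = 32 (m = (-3 - 5)*(-4) = -8*(-4) = 32)
t = 8704 (t = 128*68 = 8704)
t*(h(3, 4)*(m + 7)) = 8704*(3*(32 + 7)) = 8704*(3*39) = 8704*117 = 1018368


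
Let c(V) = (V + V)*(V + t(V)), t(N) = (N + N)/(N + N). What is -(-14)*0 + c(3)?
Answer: 24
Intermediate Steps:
t(N) = 1 (t(N) = (2*N)/((2*N)) = (2*N)*(1/(2*N)) = 1)
c(V) = 2*V*(1 + V) (c(V) = (V + V)*(V + 1) = (2*V)*(1 + V) = 2*V*(1 + V))
-(-14)*0 + c(3) = -(-14)*0 + 2*3*(1 + 3) = -14*0 + 2*3*4 = 0 + 24 = 24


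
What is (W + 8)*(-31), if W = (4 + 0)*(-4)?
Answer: 248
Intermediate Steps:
W = -16 (W = 4*(-4) = -16)
(W + 8)*(-31) = (-16 + 8)*(-31) = -8*(-31) = 248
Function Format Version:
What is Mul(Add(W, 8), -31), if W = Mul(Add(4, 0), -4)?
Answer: 248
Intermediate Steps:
W = -16 (W = Mul(4, -4) = -16)
Mul(Add(W, 8), -31) = Mul(Add(-16, 8), -31) = Mul(-8, -31) = 248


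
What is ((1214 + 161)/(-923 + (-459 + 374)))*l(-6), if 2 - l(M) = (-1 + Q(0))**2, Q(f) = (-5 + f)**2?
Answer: 56375/72 ≈ 782.99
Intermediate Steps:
l(M) = -574 (l(M) = 2 - (-1 + (-5 + 0)**2)**2 = 2 - (-1 + (-5)**2)**2 = 2 - (-1 + 25)**2 = 2 - 1*24**2 = 2 - 1*576 = 2 - 576 = -574)
((1214 + 161)/(-923 + (-459 + 374)))*l(-6) = ((1214 + 161)/(-923 + (-459 + 374)))*(-574) = (1375/(-923 - 85))*(-574) = (1375/(-1008))*(-574) = (1375*(-1/1008))*(-574) = -1375/1008*(-574) = 56375/72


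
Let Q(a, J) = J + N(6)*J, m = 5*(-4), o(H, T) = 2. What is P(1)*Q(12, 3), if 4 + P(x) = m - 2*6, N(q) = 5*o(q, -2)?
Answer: -1188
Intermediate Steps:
m = -20
N(q) = 10 (N(q) = 5*2 = 10)
P(x) = -36 (P(x) = -4 + (-20 - 2*6) = -4 + (-20 - 12) = -4 - 32 = -36)
Q(a, J) = 11*J (Q(a, J) = J + 10*J = 11*J)
P(1)*Q(12, 3) = -396*3 = -36*33 = -1188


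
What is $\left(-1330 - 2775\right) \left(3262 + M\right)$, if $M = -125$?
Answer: $-12877385$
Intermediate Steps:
$\left(-1330 - 2775\right) \left(3262 + M\right) = \left(-1330 - 2775\right) \left(3262 - 125\right) = \left(-4105\right) 3137 = -12877385$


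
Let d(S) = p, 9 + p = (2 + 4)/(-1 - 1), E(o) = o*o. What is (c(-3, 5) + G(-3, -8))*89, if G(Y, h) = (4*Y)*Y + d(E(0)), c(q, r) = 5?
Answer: 2581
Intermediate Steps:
E(o) = o²
p = -12 (p = -9 + (2 + 4)/(-1 - 1) = -9 + 6/(-2) = -9 + 6*(-½) = -9 - 3 = -12)
d(S) = -12
G(Y, h) = -12 + 4*Y² (G(Y, h) = (4*Y)*Y - 12 = 4*Y² - 12 = -12 + 4*Y²)
(c(-3, 5) + G(-3, -8))*89 = (5 + (-12 + 4*(-3)²))*89 = (5 + (-12 + 4*9))*89 = (5 + (-12 + 36))*89 = (5 + 24)*89 = 29*89 = 2581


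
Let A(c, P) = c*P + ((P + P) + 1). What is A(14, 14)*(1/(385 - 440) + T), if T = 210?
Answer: 519705/11 ≈ 47246.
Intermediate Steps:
A(c, P) = 1 + 2*P + P*c (A(c, P) = P*c + (2*P + 1) = P*c + (1 + 2*P) = 1 + 2*P + P*c)
A(14, 14)*(1/(385 - 440) + T) = (1 + 2*14 + 14*14)*(1/(385 - 440) + 210) = (1 + 28 + 196)*(1/(-55) + 210) = 225*(-1/55 + 210) = 225*(11549/55) = 519705/11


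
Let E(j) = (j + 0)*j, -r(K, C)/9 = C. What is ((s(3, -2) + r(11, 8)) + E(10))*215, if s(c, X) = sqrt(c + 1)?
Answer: 6450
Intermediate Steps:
s(c, X) = sqrt(1 + c)
r(K, C) = -9*C
E(j) = j**2 (E(j) = j*j = j**2)
((s(3, -2) + r(11, 8)) + E(10))*215 = ((sqrt(1 + 3) - 9*8) + 10**2)*215 = ((sqrt(4) - 72) + 100)*215 = ((2 - 72) + 100)*215 = (-70 + 100)*215 = 30*215 = 6450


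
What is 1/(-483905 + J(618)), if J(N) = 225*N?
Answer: -1/344855 ≈ -2.8998e-6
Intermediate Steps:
1/(-483905 + J(618)) = 1/(-483905 + 225*618) = 1/(-483905 + 139050) = 1/(-344855) = -1/344855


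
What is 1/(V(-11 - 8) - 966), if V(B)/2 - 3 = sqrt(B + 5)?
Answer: -120/115207 - I*sqrt(14)/460828 ≈ -0.0010416 - 8.1194e-6*I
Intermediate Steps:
V(B) = 6 + 2*sqrt(5 + B) (V(B) = 6 + 2*sqrt(B + 5) = 6 + 2*sqrt(5 + B))
1/(V(-11 - 8) - 966) = 1/((6 + 2*sqrt(5 + (-11 - 8))) - 966) = 1/((6 + 2*sqrt(5 - 19)) - 966) = 1/((6 + 2*sqrt(-14)) - 966) = 1/((6 + 2*(I*sqrt(14))) - 966) = 1/((6 + 2*I*sqrt(14)) - 966) = 1/(-960 + 2*I*sqrt(14))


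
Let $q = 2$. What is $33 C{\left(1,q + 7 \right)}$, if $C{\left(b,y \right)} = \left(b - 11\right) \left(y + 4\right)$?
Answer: $-4290$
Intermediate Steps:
$C{\left(b,y \right)} = \left(-11 + b\right) \left(4 + y\right)$
$33 C{\left(1,q + 7 \right)} = 33 \left(-44 - 11 \left(2 + 7\right) + 4 \cdot 1 + 1 \left(2 + 7\right)\right) = 33 \left(-44 - 99 + 4 + 1 \cdot 9\right) = 33 \left(-44 - 99 + 4 + 9\right) = 33 \left(-130\right) = -4290$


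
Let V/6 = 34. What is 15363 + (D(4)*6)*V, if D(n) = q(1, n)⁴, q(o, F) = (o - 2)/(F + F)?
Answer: 7866009/512 ≈ 15363.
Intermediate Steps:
V = 204 (V = 6*34 = 204)
q(o, F) = (-2 + o)/(2*F) (q(o, F) = (-2 + o)/((2*F)) = (-2 + o)*(1/(2*F)) = (-2 + o)/(2*F))
D(n) = 1/(16*n⁴) (D(n) = ((-2 + 1)/(2*n))⁴ = ((½)*(-1)/n)⁴ = (-1/(2*n))⁴ = 1/(16*n⁴))
15363 + (D(4)*6)*V = 15363 + (((1/16)/4⁴)*6)*204 = 15363 + (((1/16)*(1/256))*6)*204 = 15363 + ((1/4096)*6)*204 = 15363 + (3/2048)*204 = 15363 + 153/512 = 7866009/512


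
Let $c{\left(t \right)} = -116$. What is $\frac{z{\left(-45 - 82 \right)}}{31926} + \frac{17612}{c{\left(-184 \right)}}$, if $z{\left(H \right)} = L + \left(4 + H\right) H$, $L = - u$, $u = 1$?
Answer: $- \frac{70058599}{462927} \approx -151.34$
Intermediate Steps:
$L = -1$ ($L = \left(-1\right) 1 = -1$)
$z{\left(H \right)} = -1 + H \left(4 + H\right)$ ($z{\left(H \right)} = -1 + \left(4 + H\right) H = -1 + H \left(4 + H\right)$)
$\frac{z{\left(-45 - 82 \right)}}{31926} + \frac{17612}{c{\left(-184 \right)}} = \frac{-1 + \left(-45 - 82\right)^{2} + 4 \left(-45 - 82\right)}{31926} + \frac{17612}{-116} = \left(-1 + \left(-45 - 82\right)^{2} + 4 \left(-45 - 82\right)\right) \frac{1}{31926} + 17612 \left(- \frac{1}{116}\right) = \left(-1 + \left(-127\right)^{2} + 4 \left(-127\right)\right) \frac{1}{31926} - \frac{4403}{29} = \left(-1 + 16129 - 508\right) \frac{1}{31926} - \frac{4403}{29} = 15620 \cdot \frac{1}{31926} - \frac{4403}{29} = \frac{7810}{15963} - \frac{4403}{29} = - \frac{70058599}{462927}$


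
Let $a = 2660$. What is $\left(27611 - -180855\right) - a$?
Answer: $205806$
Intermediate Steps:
$\left(27611 - -180855\right) - a = \left(27611 - -180855\right) - 2660 = \left(27611 + 180855\right) - 2660 = 208466 - 2660 = 205806$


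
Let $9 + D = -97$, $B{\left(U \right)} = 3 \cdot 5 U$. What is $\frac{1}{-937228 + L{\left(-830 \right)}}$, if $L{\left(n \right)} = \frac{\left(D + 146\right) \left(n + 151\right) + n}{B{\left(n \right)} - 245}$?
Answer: $- \frac{2539}{2379616294} \approx -1.067 \cdot 10^{-6}$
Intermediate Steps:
$B{\left(U \right)} = 15 U$
$D = -106$ ($D = -9 - 97 = -106$)
$L{\left(n \right)} = \frac{6040 + 41 n}{-245 + 15 n}$ ($L{\left(n \right)} = \frac{\left(-106 + 146\right) \left(n + 151\right) + n}{15 n - 245} = \frac{40 \left(151 + n\right) + n}{-245 + 15 n} = \frac{\left(6040 + 40 n\right) + n}{-245 + 15 n} = \frac{6040 + 41 n}{-245 + 15 n}$)
$\frac{1}{-937228 + L{\left(-830 \right)}} = \frac{1}{-937228 + \frac{6040 + 41 \left(-830\right)}{5 \left(-49 + 3 \left(-830\right)\right)}} = \frac{1}{-937228 + \frac{6040 - 34030}{5 \left(-49 - 2490\right)}} = \frac{1}{-937228 + \frac{1}{5} \frac{1}{-2539} \left(-27990\right)} = \frac{1}{-937228 + \frac{1}{5} \left(- \frac{1}{2539}\right) \left(-27990\right)} = \frac{1}{-937228 + \frac{5598}{2539}} = \frac{1}{- \frac{2379616294}{2539}} = - \frac{2539}{2379616294}$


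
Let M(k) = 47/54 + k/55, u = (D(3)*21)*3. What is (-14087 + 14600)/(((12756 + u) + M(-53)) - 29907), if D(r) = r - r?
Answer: -1523610/50938747 ≈ -0.029911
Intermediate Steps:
D(r) = 0
u = 0 (u = (0*21)*3 = 0*3 = 0)
M(k) = 47/54 + k/55 (M(k) = 47*(1/54) + k*(1/55) = 47/54 + k/55)
(-14087 + 14600)/(((12756 + u) + M(-53)) - 29907) = (-14087 + 14600)/(((12756 + 0) + (47/54 + (1/55)*(-53))) - 29907) = 513/((12756 + (47/54 - 53/55)) - 29907) = 513/((12756 - 277/2970) - 29907) = 513/(37885043/2970 - 29907) = 513/(-50938747/2970) = 513*(-2970/50938747) = -1523610/50938747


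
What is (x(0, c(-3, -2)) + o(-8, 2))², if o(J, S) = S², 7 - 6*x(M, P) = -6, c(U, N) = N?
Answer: 1369/36 ≈ 38.028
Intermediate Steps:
x(M, P) = 13/6 (x(M, P) = 7/6 - ⅙*(-6) = 7/6 + 1 = 13/6)
(x(0, c(-3, -2)) + o(-8, 2))² = (13/6 + 2²)² = (13/6 + 4)² = (37/6)² = 1369/36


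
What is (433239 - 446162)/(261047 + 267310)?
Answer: -12923/528357 ≈ -0.024459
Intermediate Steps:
(433239 - 446162)/(261047 + 267310) = -12923/528357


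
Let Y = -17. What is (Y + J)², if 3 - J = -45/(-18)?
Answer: 1089/4 ≈ 272.25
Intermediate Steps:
J = ½ (J = 3 - (-45)/(-18) = 3 - (-45)*(-1)/18 = 3 - 1*5/2 = 3 - 5/2 = ½ ≈ 0.50000)
(Y + J)² = (-17 + ½)² = (-33/2)² = 1089/4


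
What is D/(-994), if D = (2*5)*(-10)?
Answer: 50/497 ≈ 0.10060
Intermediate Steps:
D = -100 (D = 10*(-10) = -100)
D/(-994) = -100/(-994) = -100*(-1/994) = 50/497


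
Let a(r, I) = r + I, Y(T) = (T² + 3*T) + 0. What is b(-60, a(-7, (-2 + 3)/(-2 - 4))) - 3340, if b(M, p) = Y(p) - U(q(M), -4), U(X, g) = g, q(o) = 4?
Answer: -119021/36 ≈ -3306.1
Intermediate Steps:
Y(T) = T² + 3*T
a(r, I) = I + r
b(M, p) = 4 + p*(3 + p) (b(M, p) = p*(3 + p) - 1*(-4) = p*(3 + p) + 4 = 4 + p*(3 + p))
b(-60, a(-7, (-2 + 3)/(-2 - 4))) - 3340 = (4 + ((-2 + 3)/(-2 - 4) - 7)*(3 + ((-2 + 3)/(-2 - 4) - 7))) - 3340 = (4 + (1/(-6) - 7)*(3 + (1/(-6) - 7))) - 3340 = (4 + (1*(-⅙) - 7)*(3 + (1*(-⅙) - 7))) - 3340 = (4 + (-⅙ - 7)*(3 + (-⅙ - 7))) - 3340 = (4 - 43*(3 - 43/6)/6) - 3340 = (4 - 43/6*(-25/6)) - 3340 = (4 + 1075/36) - 3340 = 1219/36 - 3340 = -119021/36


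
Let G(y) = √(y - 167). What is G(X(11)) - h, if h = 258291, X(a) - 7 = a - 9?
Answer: -258291 + I*√158 ≈ -2.5829e+5 + 12.57*I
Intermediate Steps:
X(a) = -2 + a (X(a) = 7 + (a - 9) = 7 + (-9 + a) = -2 + a)
G(y) = √(-167 + y)
G(X(11)) - h = √(-167 + (-2 + 11)) - 1*258291 = √(-167 + 9) - 258291 = √(-158) - 258291 = I*√158 - 258291 = -258291 + I*√158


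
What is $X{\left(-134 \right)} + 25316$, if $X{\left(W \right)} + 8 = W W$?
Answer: $43264$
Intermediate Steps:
$X{\left(W \right)} = -8 + W^{2}$ ($X{\left(W \right)} = -8 + W W = -8 + W^{2}$)
$X{\left(-134 \right)} + 25316 = \left(-8 + \left(-134\right)^{2}\right) + 25316 = \left(-8 + 17956\right) + 25316 = 17948 + 25316 = 43264$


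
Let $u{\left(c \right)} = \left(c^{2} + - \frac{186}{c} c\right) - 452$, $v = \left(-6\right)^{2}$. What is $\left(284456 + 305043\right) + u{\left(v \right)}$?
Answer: $590157$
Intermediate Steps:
$v = 36$
$u{\left(c \right)} = -638 + c^{2}$ ($u{\left(c \right)} = \left(c^{2} - 186\right) - 452 = \left(-186 + c^{2}\right) - 452 = -638 + c^{2}$)
$\left(284456 + 305043\right) + u{\left(v \right)} = \left(284456 + 305043\right) - \left(638 - 36^{2}\right) = 589499 + \left(-638 + 1296\right) = 589499 + 658 = 590157$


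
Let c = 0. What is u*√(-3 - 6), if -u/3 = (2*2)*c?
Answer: 0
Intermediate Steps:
u = 0 (u = -3*2*2*0 = -12*0 = -3*0 = 0)
u*√(-3 - 6) = 0*√(-3 - 6) = 0*√(-9) = 0*(3*I) = 0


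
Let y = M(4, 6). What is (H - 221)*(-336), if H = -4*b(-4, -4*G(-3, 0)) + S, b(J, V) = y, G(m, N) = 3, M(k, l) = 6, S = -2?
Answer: 82992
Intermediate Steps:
y = 6
b(J, V) = 6
H = -26 (H = -4*6 - 2 = -24 - 2 = -26)
(H - 221)*(-336) = (-26 - 221)*(-336) = -247*(-336) = 82992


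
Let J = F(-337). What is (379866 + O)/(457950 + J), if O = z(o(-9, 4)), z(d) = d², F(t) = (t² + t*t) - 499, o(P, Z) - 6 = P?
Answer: 379875/684589 ≈ 0.55490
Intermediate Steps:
o(P, Z) = 6 + P
F(t) = -499 + 2*t² (F(t) = (t² + t²) - 499 = 2*t² - 499 = -499 + 2*t²)
J = 226639 (J = -499 + 2*(-337)² = -499 + 2*113569 = -499 + 227138 = 226639)
O = 9 (O = (6 - 9)² = (-3)² = 9)
(379866 + O)/(457950 + J) = (379866 + 9)/(457950 + 226639) = 379875/684589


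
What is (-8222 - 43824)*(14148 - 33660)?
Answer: 1015521552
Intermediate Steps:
(-8222 - 43824)*(14148 - 33660) = -52046*(-19512) = 1015521552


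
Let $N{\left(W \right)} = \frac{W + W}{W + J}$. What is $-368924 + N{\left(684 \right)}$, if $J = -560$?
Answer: $- \frac{11436302}{31} \approx -3.6891 \cdot 10^{5}$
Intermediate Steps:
$N{\left(W \right)} = \frac{2 W}{-560 + W}$ ($N{\left(W \right)} = \frac{W + W}{W - 560} = \frac{2 W}{-560 + W}$)
$-368924 + N{\left(684 \right)} = -368924 + 2 \cdot 684 \frac{1}{-560 + 684} = -368924 + 2 \cdot 684 \cdot \frac{1}{124} = -368924 + \frac{342}{31} = - \frac{11436302}{31}$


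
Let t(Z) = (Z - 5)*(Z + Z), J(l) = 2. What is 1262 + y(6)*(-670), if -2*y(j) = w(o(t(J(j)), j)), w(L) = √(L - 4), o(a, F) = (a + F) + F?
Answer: 1262 + 670*I ≈ 1262.0 + 670.0*I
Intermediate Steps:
t(Z) = 2*Z*(-5 + Z) (t(Z) = (-5 + Z)*(2*Z) = 2*Z*(-5 + Z))
o(a, F) = a + 2*F (o(a, F) = (F + a) + F = a + 2*F)
w(L) = √(-4 + L)
y(j) = -√(-16 + 2*j)/2 (y(j) = -√(-4 + (2*2*(-5 + 2) + 2*j))/2 = -√(-4 + (2*2*(-3) + 2*j))/2 = -√(-4 + (-12 + 2*j))/2 = -√(-16 + 2*j)/2)
1262 + y(6)*(-670) = 1262 - √(-16 + 2*6)/2*(-670) = 1262 - √(-16 + 12)/2*(-670) = 1262 - I*(-670) = 1262 + 670*I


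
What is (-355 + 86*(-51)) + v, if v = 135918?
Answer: 131177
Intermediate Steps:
(-355 + 86*(-51)) + v = (-355 + 86*(-51)) + 135918 = (-355 - 4386) + 135918 = -4741 + 135918 = 131177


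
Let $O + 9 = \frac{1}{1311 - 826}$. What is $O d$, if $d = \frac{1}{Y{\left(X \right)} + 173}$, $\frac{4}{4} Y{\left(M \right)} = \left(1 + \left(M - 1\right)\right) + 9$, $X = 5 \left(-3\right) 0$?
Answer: $- \frac{2182}{44135} \approx -0.049439$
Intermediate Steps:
$X = 0$ ($X = \left(-15\right) 0 = 0$)
$O = - \frac{4364}{485}$ ($O = -9 + \frac{1}{1311 - 826} = -9 + \frac{1}{485} = - \frac{4364}{485} \approx -8.9979$)
$Y{\left(M \right)} = 9 + M$ ($Y{\left(M \right)} = \left(1 + \left(M - 1\right)\right) + 9 = \left(1 + \left(-1 + M\right)\right) + 9 = M + 9 = 9 + M$)
$d = \frac{1}{182}$ ($d = \frac{1}{\left(9 + 0\right) + 173} = \frac{1}{9 + 173} = \frac{1}{182} \approx 0.0054945$)
$O d = \left(- \frac{4364}{485}\right) \frac{1}{182} = - \frac{2182}{44135}$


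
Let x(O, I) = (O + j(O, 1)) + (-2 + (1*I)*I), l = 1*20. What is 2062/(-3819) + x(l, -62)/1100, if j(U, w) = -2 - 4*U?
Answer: 608381/210045 ≈ 2.8964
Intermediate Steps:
l = 20
x(O, I) = -4 + I**2 - 3*O (x(O, I) = (O + (-2 - 4*O)) + (-2 + (1*I)*I) = (-2 - 3*O) + (-2 + I*I) = (-2 - 3*O) + (-2 + I**2) = -4 + I**2 - 3*O)
2062/(-3819) + x(l, -62)/1100 = 2062/(-3819) + (-4 + (-62)**2 - 3*20)/1100 = 2062*(-1/3819) + (-4 + 3844 - 60)*(1/1100) = -2062/3819 + 3780*(1/1100) = -2062/3819 + 189/55 = 608381/210045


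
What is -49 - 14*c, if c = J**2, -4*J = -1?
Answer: -399/8 ≈ -49.875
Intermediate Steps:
J = 1/4 (J = -1/4*(-1) = 1/4 ≈ 0.25000)
c = 1/16 (c = (1/4)**2 = 1/16 ≈ 0.062500)
-49 - 14*c = -49 - 14*1/16 = -49 - 7/8 = -399/8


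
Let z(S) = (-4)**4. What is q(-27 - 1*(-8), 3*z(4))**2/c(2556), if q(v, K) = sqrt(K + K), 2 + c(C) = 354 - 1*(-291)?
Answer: 1536/643 ≈ 2.3888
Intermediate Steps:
z(S) = 256
c(C) = 643 (c(C) = -2 + (354 - 1*(-291)) = -2 + (354 + 291) = -2 + 645 = 643)
q(v, K) = sqrt(2)*sqrt(K) (q(v, K) = sqrt(2*K) = sqrt(2)*sqrt(K))
q(-27 - 1*(-8), 3*z(4))**2/c(2556) = (sqrt(2)*sqrt(3*256))**2/643 = (sqrt(2)*sqrt(768))**2*(1/643) = (sqrt(2)*(16*sqrt(3)))**2*(1/643) = (16*sqrt(6))**2*(1/643) = 1536*(1/643) = 1536/643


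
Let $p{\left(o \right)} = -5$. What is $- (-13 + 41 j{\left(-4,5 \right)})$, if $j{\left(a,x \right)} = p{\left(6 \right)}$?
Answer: $218$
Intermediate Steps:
$j{\left(a,x \right)} = -5$
$- (-13 + 41 j{\left(-4,5 \right)}) = - (-13 + 41 \left(-5\right)) = - (-13 - 205) = \left(-1\right) \left(-218\right) = 218$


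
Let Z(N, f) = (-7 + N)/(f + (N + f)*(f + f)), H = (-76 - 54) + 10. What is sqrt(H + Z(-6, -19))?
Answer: I*sqrt(2122927)/133 ≈ 10.955*I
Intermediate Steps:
H = -120 (H = -130 + 10 = -120)
Z(N, f) = (-7 + N)/(f + 2*f*(N + f)) (Z(N, f) = (-7 + N)/(f + (N + f)*(2*f)) = (-7 + N)/(f + 2*f*(N + f)))
sqrt(H + Z(-6, -19)) = sqrt(-120 + (-7 - 6)/((-19)*(1 + 2*(-6) + 2*(-19)))) = sqrt(-120 - 1/19*(-13)/(1 - 12 - 38)) = sqrt(-120 - 1/19*(-13)/(-49)) = sqrt(-120 - 1/19*(-1/49)*(-13)) = sqrt(-120 - 13/931) = sqrt(-111733/931) = I*sqrt(2122927)/133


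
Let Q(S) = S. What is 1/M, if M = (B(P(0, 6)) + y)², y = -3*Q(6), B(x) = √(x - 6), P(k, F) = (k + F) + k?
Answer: 1/324 ≈ 0.0030864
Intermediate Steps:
P(k, F) = F + 2*k (P(k, F) = (F + k) + k = F + 2*k)
B(x) = √(-6 + x)
y = -18 (y = -3*6 = -18)
M = 324 (M = (√(-6 + (6 + 2*0)) - 18)² = (√(-6 + (6 + 0)) - 18)² = (√(-6 + 6) - 18)² = (√0 - 18)² = (0 - 18)² = (-18)² = 324)
1/M = 1/324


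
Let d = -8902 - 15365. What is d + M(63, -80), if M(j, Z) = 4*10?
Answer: -24227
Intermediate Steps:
d = -24267
M(j, Z) = 40
d + M(63, -80) = -24267 + 40 = -24227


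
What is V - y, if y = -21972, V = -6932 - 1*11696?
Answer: 3344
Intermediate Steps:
V = -18628 (V = -6932 - 11696 = -18628)
V - y = -18628 - 1*(-21972) = -18628 + 21972 = 3344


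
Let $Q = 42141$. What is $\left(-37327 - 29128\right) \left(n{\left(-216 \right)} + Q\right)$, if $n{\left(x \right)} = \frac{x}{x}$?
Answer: $-2800546610$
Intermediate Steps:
$n{\left(x \right)} = 1$
$\left(-37327 - 29128\right) \left(n{\left(-216 \right)} + Q\right) = \left(-37327 - 29128\right) \left(1 + 42141\right) = \left(-66455\right) 42142 = -2800546610$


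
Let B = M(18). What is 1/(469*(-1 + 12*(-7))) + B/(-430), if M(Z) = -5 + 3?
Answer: 1586/342839 ≈ 0.0046261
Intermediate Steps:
M(Z) = -2
B = -2
1/(469*(-1 + 12*(-7))) + B/(-430) = 1/(469*(-1 + 12*(-7))) - 2/(-430) = 1/(469*(-1 - 84)) - 2*(-1/430) = (1/469)/(-85) + 1/215 = (1/469)*(-1/85) + 1/215 = -1/39865 + 1/215 = 1586/342839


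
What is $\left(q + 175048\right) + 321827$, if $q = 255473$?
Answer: $752348$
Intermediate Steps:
$\left(q + 175048\right) + 321827 = \left(255473 + 175048\right) + 321827 = 430521 + 321827 = 752348$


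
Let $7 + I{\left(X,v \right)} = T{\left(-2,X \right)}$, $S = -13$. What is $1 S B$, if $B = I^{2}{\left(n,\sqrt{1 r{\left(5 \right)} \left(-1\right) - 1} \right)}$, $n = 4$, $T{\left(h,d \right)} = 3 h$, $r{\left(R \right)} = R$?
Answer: $-2197$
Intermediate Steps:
$I{\left(X,v \right)} = -13$ ($I{\left(X,v \right)} = -7 + 3 \left(-2\right) = -7 - 6 = -13$)
$B = 169$ ($B = \left(-13\right)^{2} = 169$)
$1 S B = 1 \left(-13\right) 169 = \left(-13\right) 169 = -2197$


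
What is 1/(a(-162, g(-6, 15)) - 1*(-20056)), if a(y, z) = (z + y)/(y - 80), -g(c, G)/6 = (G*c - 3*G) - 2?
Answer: 11/220586 ≈ 4.9867e-5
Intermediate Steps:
g(c, G) = 12 + 18*G - 6*G*c (g(c, G) = -6*((G*c - 3*G) - 2) = -6*((-3*G + G*c) - 2) = -6*(-2 - 3*G + G*c) = 12 + 18*G - 6*G*c)
a(y, z) = (y + z)/(-80 + y)
1/(a(-162, g(-6, 15)) - 1*(-20056)) = 1/((-162 + (12 + 18*15 - 6*15*(-6)))/(-80 - 162) - 1*(-20056)) = 1/((-162 + (12 + 270 + 540))/(-242) + 20056) = 1/(-(-162 + 822)/242 + 20056) = 1/(-1/242*660 + 20056) = 1/(-30/11 + 20056) = 1/(220586/11) = 11/220586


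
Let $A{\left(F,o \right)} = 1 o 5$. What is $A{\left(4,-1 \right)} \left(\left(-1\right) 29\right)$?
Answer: $145$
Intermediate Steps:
$A{\left(F,o \right)} = 5 o$ ($A{\left(F,o \right)} = o 5 = 5 o$)
$A{\left(4,-1 \right)} \left(\left(-1\right) 29\right) = 5 \left(-1\right) \left(\left(-1\right) 29\right) = \left(-5\right) \left(-29\right) = 145$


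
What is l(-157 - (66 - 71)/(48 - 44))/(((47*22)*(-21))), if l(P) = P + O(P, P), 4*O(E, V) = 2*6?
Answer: 13/1848 ≈ 0.0070346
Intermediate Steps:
O(E, V) = 3 (O(E, V) = (2*6)/4 = (¼)*12 = 3)
l(P) = 3 + P (l(P) = P + 3 = 3 + P)
l(-157 - (66 - 71)/(48 - 44))/(((47*22)*(-21))) = (3 + (-157 - (66 - 71)/(48 - 44)))/(((47*22)*(-21))) = (3 + (-157 - (-5)/4))/((1034*(-21))) = (3 + (-157 - (-5)/4))/(-21714) = (3 + (-157 - 1*(-5/4)))*(-1/21714) = (3 + (-157 + 5/4))*(-1/21714) = (3 - 623/4)*(-1/21714) = -611/4*(-1/21714) = 13/1848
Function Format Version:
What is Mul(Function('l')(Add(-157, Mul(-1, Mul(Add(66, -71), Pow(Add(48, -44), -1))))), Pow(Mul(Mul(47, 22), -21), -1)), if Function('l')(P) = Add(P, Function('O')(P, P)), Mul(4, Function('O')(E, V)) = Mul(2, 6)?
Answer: Rational(13, 1848) ≈ 0.0070346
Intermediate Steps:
Function('O')(E, V) = 3 (Function('O')(E, V) = Mul(Rational(1, 4), Mul(2, 6)) = Mul(Rational(1, 4), 12) = 3)
Function('l')(P) = Add(3, P) (Function('l')(P) = Add(P, 3) = Add(3, P))
Mul(Function('l')(Add(-157, Mul(-1, Mul(Add(66, -71), Pow(Add(48, -44), -1))))), Pow(Mul(Mul(47, 22), -21), -1)) = Mul(Add(3, Add(-157, Mul(-1, Mul(Add(66, -71), Pow(Add(48, -44), -1))))), Pow(Mul(Mul(47, 22), -21), -1)) = Mul(Add(3, Add(-157, Mul(-1, Mul(-5, Pow(4, -1))))), Pow(Mul(1034, -21), -1)) = Mul(Add(3, Add(-157, Mul(-1, Mul(-5, Rational(1, 4))))), Pow(-21714, -1)) = Mul(Add(3, Add(-157, Mul(-1, Rational(-5, 4)))), Rational(-1, 21714)) = Mul(Add(3, Add(-157, Rational(5, 4))), Rational(-1, 21714)) = Mul(Add(3, Rational(-623, 4)), Rational(-1, 21714)) = Mul(Rational(-611, 4), Rational(-1, 21714)) = Rational(13, 1848)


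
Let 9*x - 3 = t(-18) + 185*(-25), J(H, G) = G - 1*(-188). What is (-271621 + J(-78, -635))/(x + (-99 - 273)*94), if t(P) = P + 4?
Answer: 612153/79837 ≈ 7.6675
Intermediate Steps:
t(P) = 4 + P
J(H, G) = 188 + G (J(H, G) = G + 188 = 188 + G)
x = -4636/9 (x = 1/3 + ((4 - 18) + 185*(-25))/9 = 1/3 + (-14 - 4625)/9 = 1/3 + (1/9)*(-4639) = 1/3 - 4639/9 = -4636/9 ≈ -515.11)
(-271621 + J(-78, -635))/(x + (-99 - 273)*94) = (-271621 + (188 - 635))/(-4636/9 + (-99 - 273)*94) = (-271621 - 447)/(-4636/9 - 372*94) = -272068/(-4636/9 - 34968) = -272068/(-319348/9) = -272068*(-9/319348) = 612153/79837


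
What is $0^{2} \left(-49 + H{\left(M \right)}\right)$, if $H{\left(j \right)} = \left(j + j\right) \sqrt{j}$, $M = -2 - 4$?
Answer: $0$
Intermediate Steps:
$M = -6$ ($M = -2 - 4 = -6$)
$H{\left(j \right)} = 2 j^{\frac{3}{2}}$ ($H{\left(j \right)} = 2 j \sqrt{j} = 2 j^{\frac{3}{2}}$)
$0^{2} \left(-49 + H{\left(M \right)}\right) = 0^{2} \left(-49 + 2 \left(-6\right)^{\frac{3}{2}}\right) = 0 \left(-49 + 2 \left(- 6 i \sqrt{6}\right)\right) = 0 \left(-49 - 12 i \sqrt{6}\right) = 0$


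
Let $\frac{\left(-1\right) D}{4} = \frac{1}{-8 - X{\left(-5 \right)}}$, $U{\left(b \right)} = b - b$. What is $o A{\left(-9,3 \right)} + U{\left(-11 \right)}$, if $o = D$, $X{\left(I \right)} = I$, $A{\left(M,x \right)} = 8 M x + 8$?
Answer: $- \frac{832}{3} \approx -277.33$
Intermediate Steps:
$A{\left(M,x \right)} = 8 + 8 M x$ ($A{\left(M,x \right)} = 8 M x + 8 = 8 + 8 M x$)
$U{\left(b \right)} = 0$
$D = \frac{4}{3}$ ($D = - \frac{4}{-8 - -5} = - \frac{4}{-8 + 5} = - \frac{4}{-3} = \left(-4\right) \left(- \frac{1}{3}\right) = \frac{4}{3} \approx 1.3333$)
$o = \frac{4}{3} \approx 1.3333$
$o A{\left(-9,3 \right)} + U{\left(-11 \right)} = \frac{4 \left(8 + 8 \left(-9\right) 3\right)}{3} + 0 = \frac{4 \left(8 - 216\right)}{3} + 0 = \frac{4}{3} \left(-208\right) + 0 = - \frac{832}{3} + 0 = - \frac{832}{3}$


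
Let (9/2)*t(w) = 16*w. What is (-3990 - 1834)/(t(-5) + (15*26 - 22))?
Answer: -3276/197 ≈ -16.629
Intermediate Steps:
t(w) = 32*w/9 (t(w) = 2*(16*w)/9 = 32*w/9)
(-3990 - 1834)/(t(-5) + (15*26 - 22)) = (-3990 - 1834)/((32/9)*(-5) + (15*26 - 22)) = -5824/(-160/9 + (390 - 22)) = -5824/(-160/9 + 368) = -5824/3152/9 = -5824*9/3152 = -3276/197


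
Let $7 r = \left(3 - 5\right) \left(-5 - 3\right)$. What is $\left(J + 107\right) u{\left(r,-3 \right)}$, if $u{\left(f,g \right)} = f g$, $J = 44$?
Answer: $- \frac{7248}{7} \approx -1035.4$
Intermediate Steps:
$r = \frac{16}{7}$ ($r = \frac{\left(3 - 5\right) \left(-5 - 3\right)}{7} = \frac{\left(-2\right) \left(-8\right)}{7} = \frac{1}{7} \cdot 16 = \frac{16}{7} \approx 2.2857$)
$\left(J + 107\right) u{\left(r,-3 \right)} = \left(44 + 107\right) \frac{16}{7} \left(-3\right) = 151 \left(- \frac{48}{7}\right) = - \frac{7248}{7}$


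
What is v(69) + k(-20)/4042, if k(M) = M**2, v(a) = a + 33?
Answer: 206342/2021 ≈ 102.10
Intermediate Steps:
v(a) = 33 + a
v(69) + k(-20)/4042 = (33 + 69) + (-20)**2/4042 = 102 + 400*(1/4042) = 102 + 200/2021 = 206342/2021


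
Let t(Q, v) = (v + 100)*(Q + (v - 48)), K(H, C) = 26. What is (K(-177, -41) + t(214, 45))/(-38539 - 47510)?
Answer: -10207/28683 ≈ -0.35586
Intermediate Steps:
t(Q, v) = (100 + v)*(-48 + Q + v) (t(Q, v) = (100 + v)*(Q + (-48 + v)) = (100 + v)*(-48 + Q + v))
(K(-177, -41) + t(214, 45))/(-38539 - 47510) = (26 + (-4800 + 45² + 52*45 + 100*214 + 214*45))/(-38539 - 47510) = (26 + (-4800 + 2025 + 2340 + 21400 + 9630))/(-86049) = (26 + 30595)*(-1/86049) = 30621*(-1/86049) = -10207/28683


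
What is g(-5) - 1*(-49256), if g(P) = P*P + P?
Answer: 49276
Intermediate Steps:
g(P) = P + P² (g(P) = P² + P = P + P²)
g(-5) - 1*(-49256) = -5*(1 - 5) - 1*(-49256) = -5*(-4) + 49256 = 20 + 49256 = 49276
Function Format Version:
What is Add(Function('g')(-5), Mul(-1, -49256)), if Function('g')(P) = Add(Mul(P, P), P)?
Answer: 49276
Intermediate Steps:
Function('g')(P) = Add(P, Pow(P, 2)) (Function('g')(P) = Add(Pow(P, 2), P) = Add(P, Pow(P, 2)))
Add(Function('g')(-5), Mul(-1, -49256)) = Add(Mul(-5, Add(1, -5)), Mul(-1, -49256)) = Add(Mul(-5, -4), 49256) = Add(20, 49256) = 49276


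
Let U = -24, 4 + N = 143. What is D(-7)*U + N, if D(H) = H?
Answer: 307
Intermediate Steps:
N = 139 (N = -4 + 143 = 139)
D(-7)*U + N = -7*(-24) + 139 = 168 + 139 = 307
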